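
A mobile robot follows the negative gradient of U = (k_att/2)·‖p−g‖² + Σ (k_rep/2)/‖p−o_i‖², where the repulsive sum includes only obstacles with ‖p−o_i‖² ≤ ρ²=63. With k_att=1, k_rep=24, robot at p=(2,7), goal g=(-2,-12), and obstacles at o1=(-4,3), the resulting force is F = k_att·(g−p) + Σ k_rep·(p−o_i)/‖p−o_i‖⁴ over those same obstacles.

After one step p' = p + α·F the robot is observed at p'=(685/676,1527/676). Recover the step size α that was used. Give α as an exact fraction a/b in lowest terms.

α = 1/4

F_att = 1·(g−p) = 1·(-4,-19) = (-4.0000,-19.0000)
o1: d²=52 ≤ ρ²=63; F_rep = 24·(6,4)/52² = (0.0533,0.0355)
F = F_att + ΣF_rep = (-3.9467,-18.9645)
Δp = p'−p = (-0.9867,-4.7411); α = Δx/Fx = (-667/676) / (-667/169) = 1/4
check: Δy/Fy = (-3205/676) / (-3205/169) = 1/4 ✓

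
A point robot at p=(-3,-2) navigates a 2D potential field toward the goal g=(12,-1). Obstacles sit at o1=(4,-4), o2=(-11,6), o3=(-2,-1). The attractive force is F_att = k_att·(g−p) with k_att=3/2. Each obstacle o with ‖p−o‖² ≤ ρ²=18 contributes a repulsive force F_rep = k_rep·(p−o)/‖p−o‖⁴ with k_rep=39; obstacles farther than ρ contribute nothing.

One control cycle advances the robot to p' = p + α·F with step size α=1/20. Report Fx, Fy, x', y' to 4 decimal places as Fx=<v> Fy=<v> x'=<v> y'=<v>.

Fx=12.7500 Fy=-8.2500 x'=-2.3625 y'=-2.4125

F_att = 3/2·(g−p) = 3/2·(15,1) = (22.5000,1.5000)
o1: d²=53 > ρ²=18 → inactive
o2: d²=128 > ρ²=18 → inactive
o3: d²=2 ≤ ρ²=18; F_rep = 39·(-1,-1)/2² = (-9.7500,-9.7500)
F = F_att + ΣF_rep = (12.7500,-8.2500)
p' = p + 1/20·F = (-2.3625,-2.4125)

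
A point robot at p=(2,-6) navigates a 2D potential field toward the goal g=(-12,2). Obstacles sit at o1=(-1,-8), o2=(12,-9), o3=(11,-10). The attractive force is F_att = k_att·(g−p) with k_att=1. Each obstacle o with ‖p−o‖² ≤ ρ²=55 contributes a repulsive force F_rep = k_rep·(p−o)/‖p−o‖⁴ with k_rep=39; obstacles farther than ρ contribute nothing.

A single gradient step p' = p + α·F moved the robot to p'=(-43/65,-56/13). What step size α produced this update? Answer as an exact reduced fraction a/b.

F_att = 1·(g−p) = 1·(-14,8) = (-14.0000,8.0000)
o1: d²=13 ≤ ρ²=55; F_rep = 39·(3,2)/13² = (0.6923,0.4615)
o2: d²=109 > ρ²=55 → inactive
o3: d²=97 > ρ²=55 → inactive
F = F_att + ΣF_rep = (-13.3077,8.4615)
Δp = p'−p = (-2.6615,1.6923); α = Δx/Fx = (-173/65) / (-173/13) = 1/5
check: Δy/Fy = (22/13) / (110/13) = 1/5 ✓

α = 1/5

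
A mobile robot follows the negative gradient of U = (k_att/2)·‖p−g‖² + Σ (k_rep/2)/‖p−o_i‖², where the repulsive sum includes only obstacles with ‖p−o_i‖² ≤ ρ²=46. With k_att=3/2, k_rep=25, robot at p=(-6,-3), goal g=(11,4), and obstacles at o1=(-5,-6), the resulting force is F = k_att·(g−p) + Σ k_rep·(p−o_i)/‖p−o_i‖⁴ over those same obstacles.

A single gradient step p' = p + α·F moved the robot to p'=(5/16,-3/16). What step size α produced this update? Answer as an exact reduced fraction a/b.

α = 1/4

F_att = 3/2·(g−p) = 3/2·(17,7) = (25.5000,10.5000)
o1: d²=10 ≤ ρ²=46; F_rep = 25·(-1,3)/10² = (-0.2500,0.7500)
F = F_att + ΣF_rep = (25.2500,11.2500)
Δp = p'−p = (6.3125,2.8125); α = Δx/Fx = (101/16) / (101/4) = 1/4
check: Δy/Fy = (45/16) / (45/4) = 1/4 ✓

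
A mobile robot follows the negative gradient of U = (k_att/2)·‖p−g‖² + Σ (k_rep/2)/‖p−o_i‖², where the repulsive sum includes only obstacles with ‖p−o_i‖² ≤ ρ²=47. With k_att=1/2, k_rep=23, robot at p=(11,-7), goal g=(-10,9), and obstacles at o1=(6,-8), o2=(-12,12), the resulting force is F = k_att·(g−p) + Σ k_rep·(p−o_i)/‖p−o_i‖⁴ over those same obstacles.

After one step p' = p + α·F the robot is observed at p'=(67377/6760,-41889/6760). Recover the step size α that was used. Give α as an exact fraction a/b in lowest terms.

α = 1/10

F_att = 1/2·(g−p) = 1/2·(-21,16) = (-10.5000,8.0000)
o1: d²=26 ≤ ρ²=47; F_rep = 23·(5,1)/26² = (0.1701,0.0340)
o2: d²=890 > ρ²=47 → inactive
F = F_att + ΣF_rep = (-10.3299,8.0340)
Δp = p'−p = (-1.0330,0.8034); α = Δx/Fx = (-6983/6760) / (-6983/676) = 1/10
check: Δy/Fy = (5431/6760) / (5431/676) = 1/10 ✓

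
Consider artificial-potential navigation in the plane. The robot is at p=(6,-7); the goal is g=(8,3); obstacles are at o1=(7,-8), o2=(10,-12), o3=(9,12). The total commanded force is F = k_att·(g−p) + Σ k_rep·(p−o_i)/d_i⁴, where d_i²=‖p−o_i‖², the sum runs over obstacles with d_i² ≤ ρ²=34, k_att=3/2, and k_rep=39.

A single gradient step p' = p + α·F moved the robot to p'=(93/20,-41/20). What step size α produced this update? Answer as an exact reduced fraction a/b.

α = 1/5

F_att = 3/2·(g−p) = 3/2·(2,10) = (3.0000,15.0000)
o1: d²=2 ≤ ρ²=34; F_rep = 39·(-1,1)/2² = (-9.7500,9.7500)
o2: d²=41 > ρ²=34 → inactive
o3: d²=370 > ρ²=34 → inactive
F = F_att + ΣF_rep = (-6.7500,24.7500)
Δp = p'−p = (-1.3500,4.9500); α = Δx/Fx = (-27/20) / (-27/4) = 1/5
check: Δy/Fy = (99/20) / (99/4) = 1/5 ✓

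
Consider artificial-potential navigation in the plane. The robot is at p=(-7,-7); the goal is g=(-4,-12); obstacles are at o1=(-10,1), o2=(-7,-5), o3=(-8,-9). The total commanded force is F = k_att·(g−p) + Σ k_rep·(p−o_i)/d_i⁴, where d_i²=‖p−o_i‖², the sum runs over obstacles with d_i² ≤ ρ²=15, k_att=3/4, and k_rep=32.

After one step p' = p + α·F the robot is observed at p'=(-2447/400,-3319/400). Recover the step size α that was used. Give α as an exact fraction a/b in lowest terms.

F_att = 3/4·(g−p) = 3/4·(3,-5) = (2.2500,-3.7500)
o1: d²=73 > ρ²=15 → inactive
o2: d²=4 ≤ ρ²=15; F_rep = 32·(0,-2)/4² = (0.0000,-4.0000)
o3: d²=5 ≤ ρ²=15; F_rep = 32·(1,2)/5² = (1.2800,2.5600)
F = F_att + ΣF_rep = (3.5300,-5.1900)
Δp = p'−p = (0.8825,-1.2975); α = Δx/Fx = (353/400) / (353/100) = 1/4
check: Δy/Fy = (-519/400) / (-519/100) = 1/4 ✓

α = 1/4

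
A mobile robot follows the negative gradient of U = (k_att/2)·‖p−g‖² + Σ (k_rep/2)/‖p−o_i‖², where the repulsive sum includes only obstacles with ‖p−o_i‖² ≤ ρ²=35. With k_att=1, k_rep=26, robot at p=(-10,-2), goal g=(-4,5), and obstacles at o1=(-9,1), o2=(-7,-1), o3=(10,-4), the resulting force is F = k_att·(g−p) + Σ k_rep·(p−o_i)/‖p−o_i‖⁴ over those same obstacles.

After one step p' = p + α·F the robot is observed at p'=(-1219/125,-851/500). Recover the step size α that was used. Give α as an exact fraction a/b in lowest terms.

α = 1/20

F_att = 1·(g−p) = 1·(6,7) = (6.0000,7.0000)
o1: d²=10 ≤ ρ²=35; F_rep = 26·(-1,-3)/10² = (-0.2600,-0.7800)
o2: d²=10 ≤ ρ²=35; F_rep = 26·(-3,-1)/10² = (-0.7800,-0.2600)
o3: d²=404 > ρ²=35 → inactive
F = F_att + ΣF_rep = (4.9600,5.9600)
Δp = p'−p = (0.2480,0.2980); α = Δx/Fx = (31/125) / (124/25) = 1/20
check: Δy/Fy = (149/500) / (149/25) = 1/20 ✓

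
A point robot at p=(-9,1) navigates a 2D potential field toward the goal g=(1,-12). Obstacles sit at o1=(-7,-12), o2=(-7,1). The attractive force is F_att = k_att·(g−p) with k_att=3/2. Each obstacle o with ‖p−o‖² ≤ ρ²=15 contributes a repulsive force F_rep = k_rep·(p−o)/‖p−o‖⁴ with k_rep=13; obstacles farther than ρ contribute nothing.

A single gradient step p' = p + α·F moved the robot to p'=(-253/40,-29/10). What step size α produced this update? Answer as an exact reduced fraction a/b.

F_att = 3/2·(g−p) = 3/2·(10,-13) = (15.0000,-19.5000)
o1: d²=173 > ρ²=15 → inactive
o2: d²=4 ≤ ρ²=15; F_rep = 13·(-2,0)/4² = (-1.6250,0.0000)
F = F_att + ΣF_rep = (13.3750,-19.5000)
Δp = p'−p = (2.6750,-3.9000); α = Δx/Fx = (107/40) / (107/8) = 1/5
check: Δy/Fy = (-39/10) / (-39/2) = 1/5 ✓

α = 1/5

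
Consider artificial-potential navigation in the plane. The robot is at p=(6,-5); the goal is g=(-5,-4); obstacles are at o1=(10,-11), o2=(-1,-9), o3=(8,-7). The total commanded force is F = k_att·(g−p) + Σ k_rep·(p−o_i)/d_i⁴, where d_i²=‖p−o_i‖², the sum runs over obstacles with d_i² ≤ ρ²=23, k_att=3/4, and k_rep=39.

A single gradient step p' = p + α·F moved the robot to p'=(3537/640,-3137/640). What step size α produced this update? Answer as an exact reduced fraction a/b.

α = 1/20

F_att = 3/4·(g−p) = 3/4·(-11,1) = (-8.2500,0.7500)
o1: d²=52 > ρ²=23 → inactive
o2: d²=65 > ρ²=23 → inactive
o3: d²=8 ≤ ρ²=23; F_rep = 39·(-2,2)/8² = (-1.2188,1.2188)
F = F_att + ΣF_rep = (-9.4688,1.9688)
Δp = p'−p = (-0.4734,0.0984); α = Δx/Fx = (-303/640) / (-303/32) = 1/20
check: Δy/Fy = (63/640) / (63/32) = 1/20 ✓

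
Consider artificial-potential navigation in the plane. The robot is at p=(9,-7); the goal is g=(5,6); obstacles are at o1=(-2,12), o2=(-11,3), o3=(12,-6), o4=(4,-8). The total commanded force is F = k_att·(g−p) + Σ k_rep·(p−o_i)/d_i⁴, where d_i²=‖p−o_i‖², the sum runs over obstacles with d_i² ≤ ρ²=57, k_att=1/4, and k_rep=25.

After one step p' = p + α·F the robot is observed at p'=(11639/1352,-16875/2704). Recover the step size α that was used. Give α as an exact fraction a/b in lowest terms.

α = 1/4

F_att = 1/4·(g−p) = 1/4·(-4,13) = (-1.0000,3.2500)
o1: d²=482 > ρ²=57 → inactive
o2: d²=500 > ρ²=57 → inactive
o3: d²=10 ≤ ρ²=57; F_rep = 25·(-3,-1)/10² = (-0.7500,-0.2500)
o4: d²=26 ≤ ρ²=57; F_rep = 25·(5,1)/26² = (0.1849,0.0370)
F = F_att + ΣF_rep = (-1.5651,3.0370)
Δp = p'−p = (-0.3913,0.7592); α = Δx/Fx = (-529/1352) / (-529/338) = 1/4
check: Δy/Fy = (2053/2704) / (2053/676) = 1/4 ✓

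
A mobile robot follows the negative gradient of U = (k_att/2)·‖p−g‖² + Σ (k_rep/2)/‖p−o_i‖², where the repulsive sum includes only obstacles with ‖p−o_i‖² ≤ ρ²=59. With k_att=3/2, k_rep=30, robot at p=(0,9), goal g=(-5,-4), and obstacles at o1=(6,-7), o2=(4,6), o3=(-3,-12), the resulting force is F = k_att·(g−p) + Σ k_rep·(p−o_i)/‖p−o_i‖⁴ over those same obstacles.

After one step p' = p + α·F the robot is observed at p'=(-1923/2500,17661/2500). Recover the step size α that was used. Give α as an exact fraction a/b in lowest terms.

α = 1/10

F_att = 3/2·(g−p) = 3/2·(-5,-13) = (-7.5000,-19.5000)
o1: d²=292 > ρ²=59 → inactive
o2: d²=25 ≤ ρ²=59; F_rep = 30·(-4,3)/25² = (-0.1920,0.1440)
o3: d²=450 > ρ²=59 → inactive
F = F_att + ΣF_rep = (-7.6920,-19.3560)
Δp = p'−p = (-0.7692,-1.9356); α = Δx/Fx = (-1923/2500) / (-1923/250) = 1/10
check: Δy/Fy = (-4839/2500) / (-4839/250) = 1/10 ✓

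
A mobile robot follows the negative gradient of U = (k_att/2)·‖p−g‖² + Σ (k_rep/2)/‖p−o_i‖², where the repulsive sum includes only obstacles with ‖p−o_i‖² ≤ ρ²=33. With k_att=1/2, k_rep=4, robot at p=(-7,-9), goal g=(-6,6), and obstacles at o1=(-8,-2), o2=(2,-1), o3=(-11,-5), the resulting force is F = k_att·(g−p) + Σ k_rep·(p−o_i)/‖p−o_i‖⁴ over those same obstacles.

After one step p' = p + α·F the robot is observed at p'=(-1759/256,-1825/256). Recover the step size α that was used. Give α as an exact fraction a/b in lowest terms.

F_att = 1/2·(g−p) = 1/2·(1,15) = (0.5000,7.5000)
o1: d²=50 > ρ²=33 → inactive
o2: d²=145 > ρ²=33 → inactive
o3: d²=32 ≤ ρ²=33; F_rep = 4·(4,-4)/32² = (0.0156,-0.0156)
F = F_att + ΣF_rep = (0.5156,7.4844)
Δp = p'−p = (0.1289,1.8711); α = Δx/Fx = (33/256) / (33/64) = 1/4
check: Δy/Fy = (479/256) / (479/64) = 1/4 ✓

α = 1/4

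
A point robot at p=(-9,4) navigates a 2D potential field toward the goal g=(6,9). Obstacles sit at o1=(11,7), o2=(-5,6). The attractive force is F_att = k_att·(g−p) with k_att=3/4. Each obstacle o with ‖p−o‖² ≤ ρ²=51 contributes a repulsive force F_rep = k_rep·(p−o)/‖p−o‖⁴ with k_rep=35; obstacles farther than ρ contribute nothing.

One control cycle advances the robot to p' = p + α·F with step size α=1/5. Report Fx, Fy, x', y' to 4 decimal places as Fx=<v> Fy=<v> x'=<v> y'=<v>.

F_att = 3/4·(g−p) = 3/4·(15,5) = (11.2500,3.7500)
o1: d²=409 > ρ²=51 → inactive
o2: d²=20 ≤ ρ²=51; F_rep = 35·(-4,-2)/20² = (-0.3500,-0.1750)
F = F_att + ΣF_rep = (10.9000,3.5750)
p' = p + 1/5·F = (-6.8200,4.7150)

Fx=10.9000 Fy=3.5750 x'=-6.8200 y'=4.7150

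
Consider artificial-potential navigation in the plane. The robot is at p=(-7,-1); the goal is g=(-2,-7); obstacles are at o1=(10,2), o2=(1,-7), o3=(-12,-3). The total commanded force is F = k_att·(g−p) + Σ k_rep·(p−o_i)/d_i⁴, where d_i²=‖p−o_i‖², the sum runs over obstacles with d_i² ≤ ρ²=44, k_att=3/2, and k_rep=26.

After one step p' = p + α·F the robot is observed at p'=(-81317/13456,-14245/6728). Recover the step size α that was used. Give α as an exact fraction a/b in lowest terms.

F_att = 3/2·(g−p) = 3/2·(5,-6) = (7.5000,-9.0000)
o1: d²=298 > ρ²=44 → inactive
o2: d²=100 > ρ²=44 → inactive
o3: d²=29 ≤ ρ²=44; F_rep = 26·(5,2)/29² = (0.1546,0.0618)
F = F_att + ΣF_rep = (7.6546,-8.9382)
Δp = p'−p = (0.9568,-1.1173); α = Δx/Fx = (12875/13456) / (12875/1682) = 1/8
check: Δy/Fy = (-7517/6728) / (-7517/841) = 1/8 ✓

α = 1/8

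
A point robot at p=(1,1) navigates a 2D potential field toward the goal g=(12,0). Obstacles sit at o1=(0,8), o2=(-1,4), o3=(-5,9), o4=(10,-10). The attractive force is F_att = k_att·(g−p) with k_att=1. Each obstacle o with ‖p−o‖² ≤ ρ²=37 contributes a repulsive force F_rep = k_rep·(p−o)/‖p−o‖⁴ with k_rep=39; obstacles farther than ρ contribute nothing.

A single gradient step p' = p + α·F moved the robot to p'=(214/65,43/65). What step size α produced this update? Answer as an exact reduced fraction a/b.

α = 1/5

F_att = 1·(g−p) = 1·(11,-1) = (11.0000,-1.0000)
o1: d²=50 > ρ²=37 → inactive
o2: d²=13 ≤ ρ²=37; F_rep = 39·(2,-3)/13² = (0.4615,-0.6923)
o3: d²=100 > ρ²=37 → inactive
o4: d²=202 > ρ²=37 → inactive
F = F_att + ΣF_rep = (11.4615,-1.6923)
Δp = p'−p = (2.2923,-0.3385); α = Δx/Fx = (149/65) / (149/13) = 1/5
check: Δy/Fy = (-22/65) / (-22/13) = 1/5 ✓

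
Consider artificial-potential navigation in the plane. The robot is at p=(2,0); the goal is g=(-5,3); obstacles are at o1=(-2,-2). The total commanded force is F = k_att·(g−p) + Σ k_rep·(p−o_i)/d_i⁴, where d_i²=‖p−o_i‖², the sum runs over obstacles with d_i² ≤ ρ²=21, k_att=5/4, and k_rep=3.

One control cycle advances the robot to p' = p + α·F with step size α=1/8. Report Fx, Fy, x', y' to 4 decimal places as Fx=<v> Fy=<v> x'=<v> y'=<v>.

Fx=-8.7200 Fy=3.7650 x'=0.9100 y'=0.4706

F_att = 5/4·(g−p) = 5/4·(-7,3) = (-8.7500,3.7500)
o1: d²=20 ≤ ρ²=21; F_rep = 3·(4,2)/20² = (0.0300,0.0150)
F = F_att + ΣF_rep = (-8.7200,3.7650)
p' = p + 1/8·F = (0.9100,0.4706)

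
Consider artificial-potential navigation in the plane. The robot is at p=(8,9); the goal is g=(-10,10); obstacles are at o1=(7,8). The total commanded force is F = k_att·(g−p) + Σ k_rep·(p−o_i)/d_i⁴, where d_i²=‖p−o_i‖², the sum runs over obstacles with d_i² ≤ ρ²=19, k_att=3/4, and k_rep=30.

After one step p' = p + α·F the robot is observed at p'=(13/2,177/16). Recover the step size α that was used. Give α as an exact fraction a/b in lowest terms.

F_att = 3/4·(g−p) = 3/4·(-18,1) = (-13.5000,0.7500)
o1: d²=2 ≤ ρ²=19; F_rep = 30·(1,1)/2² = (7.5000,7.5000)
F = F_att + ΣF_rep = (-6.0000,8.2500)
Δp = p'−p = (-1.5000,2.0625); α = Δx/Fx = (-3/2) / (-6) = 1/4
check: Δy/Fy = (33/16) / (33/4) = 1/4 ✓

α = 1/4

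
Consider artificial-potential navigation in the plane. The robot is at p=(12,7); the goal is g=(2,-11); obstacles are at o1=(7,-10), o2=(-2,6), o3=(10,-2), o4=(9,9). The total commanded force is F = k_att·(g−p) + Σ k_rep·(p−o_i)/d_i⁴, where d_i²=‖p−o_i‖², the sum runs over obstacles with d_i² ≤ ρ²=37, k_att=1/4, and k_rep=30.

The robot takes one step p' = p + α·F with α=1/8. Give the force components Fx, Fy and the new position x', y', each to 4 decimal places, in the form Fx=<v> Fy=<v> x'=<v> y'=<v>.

Fx=-1.9675 Fy=-4.8550 x'=11.7541 y'=6.3931

F_att = 1/4·(g−p) = 1/4·(-10,-18) = (-2.5000,-4.5000)
o1: d²=314 > ρ²=37 → inactive
o2: d²=197 > ρ²=37 → inactive
o3: d²=85 > ρ²=37 → inactive
o4: d²=13 ≤ ρ²=37; F_rep = 30·(3,-2)/13² = (0.5325,-0.3550)
F = F_att + ΣF_rep = (-1.9675,-4.8550)
p' = p + 1/8·F = (11.7541,6.3931)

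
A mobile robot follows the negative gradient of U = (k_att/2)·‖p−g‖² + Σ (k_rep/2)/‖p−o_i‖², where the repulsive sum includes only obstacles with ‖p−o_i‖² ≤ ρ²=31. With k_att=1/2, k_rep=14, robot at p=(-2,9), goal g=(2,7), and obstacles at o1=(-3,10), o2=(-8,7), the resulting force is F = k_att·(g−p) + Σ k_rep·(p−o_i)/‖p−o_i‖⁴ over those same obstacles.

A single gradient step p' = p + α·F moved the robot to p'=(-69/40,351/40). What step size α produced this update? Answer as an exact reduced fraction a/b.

α = 1/20

F_att = 1/2·(g−p) = 1/2·(4,-2) = (2.0000,-1.0000)
o1: d²=2 ≤ ρ²=31; F_rep = 14·(1,-1)/2² = (3.5000,-3.5000)
o2: d²=40 > ρ²=31 → inactive
F = F_att + ΣF_rep = (5.5000,-4.5000)
Δp = p'−p = (0.2750,-0.2250); α = Δx/Fx = (11/40) / (11/2) = 1/20
check: Δy/Fy = (-9/40) / (-9/2) = 1/20 ✓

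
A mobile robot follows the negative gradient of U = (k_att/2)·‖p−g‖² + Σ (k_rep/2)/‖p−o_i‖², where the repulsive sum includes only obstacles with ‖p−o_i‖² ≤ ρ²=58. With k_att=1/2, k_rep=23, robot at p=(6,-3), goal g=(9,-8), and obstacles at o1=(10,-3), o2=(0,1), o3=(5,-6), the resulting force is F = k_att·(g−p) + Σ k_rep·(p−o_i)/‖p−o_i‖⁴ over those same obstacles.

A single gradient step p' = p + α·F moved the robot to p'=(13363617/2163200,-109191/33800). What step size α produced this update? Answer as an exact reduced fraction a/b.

F_att = 1/2·(g−p) = 1/2·(3,-5) = (1.5000,-2.5000)
o1: d²=16 ≤ ρ²=58; F_rep = 23·(-4,0)/16² = (-0.3594,0.0000)
o2: d²=52 ≤ ρ²=58; F_rep = 23·(6,-4)/52² = (0.0510,-0.0340)
o3: d²=10 ≤ ρ²=58; F_rep = 23·(1,3)/10² = (0.2300,0.6900)
F = F_att + ΣF_rep = (1.4217,-1.8440)
Δp = p'−p = (0.1777,-0.2305); α = Δx/Fx = (384417/2163200) / (384417/270400) = 1/8
check: Δy/Fy = (-7791/33800) / (-7791/4225) = 1/8 ✓

α = 1/8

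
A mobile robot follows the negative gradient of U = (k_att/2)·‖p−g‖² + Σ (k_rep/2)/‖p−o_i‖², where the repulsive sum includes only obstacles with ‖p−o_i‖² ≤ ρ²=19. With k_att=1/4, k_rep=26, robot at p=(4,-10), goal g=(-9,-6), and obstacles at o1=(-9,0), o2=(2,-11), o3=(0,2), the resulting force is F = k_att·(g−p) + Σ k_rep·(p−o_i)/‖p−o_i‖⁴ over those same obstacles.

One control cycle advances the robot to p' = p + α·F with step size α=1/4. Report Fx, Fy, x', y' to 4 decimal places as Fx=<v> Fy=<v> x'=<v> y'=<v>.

F_att = 1/4·(g−p) = 1/4·(-13,4) = (-3.2500,1.0000)
o1: d²=269 > ρ²=19 → inactive
o2: d²=5 ≤ ρ²=19; F_rep = 26·(2,1)/5² = (2.0800,1.0400)
o3: d²=160 > ρ²=19 → inactive
F = F_att + ΣF_rep = (-1.1700,2.0400)
p' = p + 1/4·F = (3.7075,-9.4900)

Fx=-1.1700 Fy=2.0400 x'=3.7075 y'=-9.4900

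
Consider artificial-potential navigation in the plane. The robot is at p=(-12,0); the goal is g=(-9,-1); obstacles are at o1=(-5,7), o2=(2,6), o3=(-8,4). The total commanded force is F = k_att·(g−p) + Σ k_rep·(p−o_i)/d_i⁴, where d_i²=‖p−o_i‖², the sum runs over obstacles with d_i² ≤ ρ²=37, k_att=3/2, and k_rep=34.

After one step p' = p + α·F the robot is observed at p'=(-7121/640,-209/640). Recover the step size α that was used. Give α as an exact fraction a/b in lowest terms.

α = 1/5

F_att = 3/2·(g−p) = 3/2·(3,-1) = (4.5000,-1.5000)
o1: d²=98 > ρ²=37 → inactive
o2: d²=232 > ρ²=37 → inactive
o3: d²=32 ≤ ρ²=37; F_rep = 34·(-4,-4)/32² = (-0.1328,-0.1328)
F = F_att + ΣF_rep = (4.3672,-1.6328)
Δp = p'−p = (0.8734,-0.3266); α = Δx/Fx = (559/640) / (559/128) = 1/5
check: Δy/Fy = (-209/640) / (-209/128) = 1/5 ✓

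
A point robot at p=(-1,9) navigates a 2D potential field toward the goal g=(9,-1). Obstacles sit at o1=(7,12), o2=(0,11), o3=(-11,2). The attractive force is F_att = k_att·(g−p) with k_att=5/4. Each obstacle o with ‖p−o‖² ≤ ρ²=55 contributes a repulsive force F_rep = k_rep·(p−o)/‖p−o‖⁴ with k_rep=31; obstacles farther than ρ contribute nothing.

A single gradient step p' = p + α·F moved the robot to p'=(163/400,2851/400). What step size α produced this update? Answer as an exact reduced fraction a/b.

α = 1/8

F_att = 5/4·(g−p) = 5/4·(10,-10) = (12.5000,-12.5000)
o1: d²=73 > ρ²=55 → inactive
o2: d²=5 ≤ ρ²=55; F_rep = 31·(-1,-2)/5² = (-1.2400,-2.4800)
o3: d²=149 > ρ²=55 → inactive
F = F_att + ΣF_rep = (11.2600,-14.9800)
Δp = p'−p = (1.4075,-1.8725); α = Δx/Fx = (563/400) / (563/50) = 1/8
check: Δy/Fy = (-749/400) / (-749/50) = 1/8 ✓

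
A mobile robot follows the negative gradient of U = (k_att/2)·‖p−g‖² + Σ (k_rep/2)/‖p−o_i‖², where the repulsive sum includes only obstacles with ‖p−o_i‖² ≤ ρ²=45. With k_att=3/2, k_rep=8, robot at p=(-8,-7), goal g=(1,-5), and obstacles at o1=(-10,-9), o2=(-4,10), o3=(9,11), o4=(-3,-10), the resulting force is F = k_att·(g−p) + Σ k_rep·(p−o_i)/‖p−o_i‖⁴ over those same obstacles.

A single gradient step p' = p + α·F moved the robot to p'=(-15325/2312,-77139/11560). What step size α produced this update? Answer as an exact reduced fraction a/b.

α = 1/10

F_att = 3/2·(g−p) = 3/2·(9,2) = (13.5000,3.0000)
o1: d²=8 ≤ ρ²=45; F_rep = 8·(2,2)/8² = (0.2500,0.2500)
o2: d²=305 > ρ²=45 → inactive
o3: d²=613 > ρ²=45 → inactive
o4: d²=34 ≤ ρ²=45; F_rep = 8·(-5,3)/34² = (-0.0346,0.0208)
F = F_att + ΣF_rep = (13.7154,3.2708)
Δp = p'−p = (1.3715,0.3271); α = Δx/Fx = (3171/2312) / (15855/1156) = 1/10
check: Δy/Fy = (3781/11560) / (3781/1156) = 1/10 ✓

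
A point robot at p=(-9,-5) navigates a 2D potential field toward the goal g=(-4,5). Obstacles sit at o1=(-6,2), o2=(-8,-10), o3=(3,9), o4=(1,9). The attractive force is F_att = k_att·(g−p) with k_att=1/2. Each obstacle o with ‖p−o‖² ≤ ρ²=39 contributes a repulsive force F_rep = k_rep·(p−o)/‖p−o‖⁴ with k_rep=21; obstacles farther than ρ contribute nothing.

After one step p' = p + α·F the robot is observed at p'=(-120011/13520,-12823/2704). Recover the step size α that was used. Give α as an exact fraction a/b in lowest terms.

F_att = 1/2·(g−p) = 1/2·(5,10) = (2.5000,5.0000)
o1: d²=58 > ρ²=39 → inactive
o2: d²=26 ≤ ρ²=39; F_rep = 21·(-1,5)/26² = (-0.0311,0.1553)
o3: d²=340 > ρ²=39 → inactive
o4: d²=296 > ρ²=39 → inactive
F = F_att + ΣF_rep = (2.4689,5.1553)
Δp = p'−p = (0.1234,0.2578); α = Δx/Fx = (1669/13520) / (1669/676) = 1/20
check: Δy/Fy = (697/2704) / (3485/676) = 1/20 ✓

α = 1/20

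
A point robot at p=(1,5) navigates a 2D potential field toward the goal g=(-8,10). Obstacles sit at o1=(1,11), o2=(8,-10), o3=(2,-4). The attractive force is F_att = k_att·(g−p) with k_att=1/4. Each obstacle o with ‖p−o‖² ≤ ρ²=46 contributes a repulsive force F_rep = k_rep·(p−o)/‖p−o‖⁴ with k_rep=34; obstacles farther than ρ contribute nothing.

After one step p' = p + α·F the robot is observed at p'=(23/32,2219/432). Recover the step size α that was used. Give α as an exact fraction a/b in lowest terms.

F_att = 1/4·(g−p) = 1/4·(-9,5) = (-2.2500,1.2500)
o1: d²=36 ≤ ρ²=46; F_rep = 34·(0,-6)/36² = (0.0000,-0.1574)
o2: d²=274 > ρ²=46 → inactive
o3: d²=82 > ρ²=46 → inactive
F = F_att + ΣF_rep = (-2.2500,1.0926)
Δp = p'−p = (-0.2812,0.1366); α = Δx/Fx = (-9/32) / (-9/4) = 1/8
check: Δy/Fy = (59/432) / (59/54) = 1/8 ✓

α = 1/8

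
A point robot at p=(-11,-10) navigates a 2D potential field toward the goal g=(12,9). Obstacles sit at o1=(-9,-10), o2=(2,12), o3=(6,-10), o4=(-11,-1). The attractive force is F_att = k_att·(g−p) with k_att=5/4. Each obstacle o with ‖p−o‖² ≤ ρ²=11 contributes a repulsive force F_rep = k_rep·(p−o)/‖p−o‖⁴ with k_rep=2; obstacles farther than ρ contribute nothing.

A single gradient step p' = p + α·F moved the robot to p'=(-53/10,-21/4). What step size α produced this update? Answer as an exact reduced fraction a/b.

α = 1/5

F_att = 5/4·(g−p) = 5/4·(23,19) = (28.7500,23.7500)
o1: d²=4 ≤ ρ²=11; F_rep = 2·(-2,0)/4² = (-0.2500,0.0000)
o2: d²=653 > ρ²=11 → inactive
o3: d²=289 > ρ²=11 → inactive
o4: d²=81 > ρ²=11 → inactive
F = F_att + ΣF_rep = (28.5000,23.7500)
Δp = p'−p = (5.7000,4.7500); α = Δx/Fx = (57/10) / (57/2) = 1/5
check: Δy/Fy = (19/4) / (95/4) = 1/5 ✓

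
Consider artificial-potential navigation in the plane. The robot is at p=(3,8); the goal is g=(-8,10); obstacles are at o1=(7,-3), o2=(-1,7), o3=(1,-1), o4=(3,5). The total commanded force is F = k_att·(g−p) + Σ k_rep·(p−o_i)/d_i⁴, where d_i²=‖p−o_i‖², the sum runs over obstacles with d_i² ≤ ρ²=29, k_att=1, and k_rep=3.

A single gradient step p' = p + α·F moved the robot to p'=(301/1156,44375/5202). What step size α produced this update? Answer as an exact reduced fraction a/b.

α = 1/4

F_att = 1·(g−p) = 1·(-11,2) = (-11.0000,2.0000)
o1: d²=137 > ρ²=29 → inactive
o2: d²=17 ≤ ρ²=29; F_rep = 3·(4,1)/17² = (0.0415,0.0104)
o3: d²=85 > ρ²=29 → inactive
o4: d²=9 ≤ ρ²=29; F_rep = 3·(0,3)/9² = (0.0000,0.1111)
F = F_att + ΣF_rep = (-10.9585,2.1215)
Δp = p'−p = (-2.7396,0.5304); α = Δx/Fx = (-3167/1156) / (-3167/289) = 1/4
check: Δy/Fy = (2759/5202) / (5518/2601) = 1/4 ✓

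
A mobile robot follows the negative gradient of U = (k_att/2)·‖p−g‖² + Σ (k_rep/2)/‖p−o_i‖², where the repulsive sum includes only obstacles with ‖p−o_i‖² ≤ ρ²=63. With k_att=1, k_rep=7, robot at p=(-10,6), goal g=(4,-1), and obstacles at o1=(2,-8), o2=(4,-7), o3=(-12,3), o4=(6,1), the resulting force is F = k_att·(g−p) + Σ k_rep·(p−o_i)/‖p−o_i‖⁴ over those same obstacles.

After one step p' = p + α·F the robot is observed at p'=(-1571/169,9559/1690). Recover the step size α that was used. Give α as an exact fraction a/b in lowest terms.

α = 1/20

F_att = 1·(g−p) = 1·(14,-7) = (14.0000,-7.0000)
o1: d²=340 > ρ²=63 → inactive
o2: d²=365 > ρ²=63 → inactive
o3: d²=13 ≤ ρ²=63; F_rep = 7·(2,3)/13² = (0.0828,0.1243)
o4: d²=281 > ρ²=63 → inactive
F = F_att + ΣF_rep = (14.0828,-6.8757)
Δp = p'−p = (0.7041,-0.3438); α = Δx/Fx = (119/169) / (2380/169) = 1/20
check: Δy/Fy = (-581/1690) / (-1162/169) = 1/20 ✓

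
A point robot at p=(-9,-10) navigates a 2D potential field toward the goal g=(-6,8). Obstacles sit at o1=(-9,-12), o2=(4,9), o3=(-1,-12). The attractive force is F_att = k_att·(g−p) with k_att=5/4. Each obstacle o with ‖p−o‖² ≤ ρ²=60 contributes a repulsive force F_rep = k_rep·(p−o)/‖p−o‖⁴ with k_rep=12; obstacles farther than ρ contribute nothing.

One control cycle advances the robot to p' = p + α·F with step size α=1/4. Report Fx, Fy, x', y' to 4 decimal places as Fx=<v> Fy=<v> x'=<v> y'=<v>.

Fx=3.7500 Fy=24.0000 x'=-8.0625 y'=-4.0000

F_att = 5/4·(g−p) = 5/4·(3,18) = (3.7500,22.5000)
o1: d²=4 ≤ ρ²=60; F_rep = 12·(0,2)/4² = (0.0000,1.5000)
o2: d²=530 > ρ²=60 → inactive
o3: d²=68 > ρ²=60 → inactive
F = F_att + ΣF_rep = (3.7500,24.0000)
p' = p + 1/4·F = (-8.0625,-4.0000)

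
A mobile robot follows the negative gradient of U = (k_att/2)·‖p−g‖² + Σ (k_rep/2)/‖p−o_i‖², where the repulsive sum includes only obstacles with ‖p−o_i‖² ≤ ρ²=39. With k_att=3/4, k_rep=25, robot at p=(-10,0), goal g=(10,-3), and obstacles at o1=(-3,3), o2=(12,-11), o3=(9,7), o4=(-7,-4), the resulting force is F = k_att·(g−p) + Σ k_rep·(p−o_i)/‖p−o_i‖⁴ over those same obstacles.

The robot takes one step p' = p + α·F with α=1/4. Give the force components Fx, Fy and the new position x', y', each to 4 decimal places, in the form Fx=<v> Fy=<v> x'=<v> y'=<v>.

F_att = 3/4·(g−p) = 3/4·(20,-3) = (15.0000,-2.2500)
o1: d²=58 > ρ²=39 → inactive
o2: d²=605 > ρ²=39 → inactive
o3: d²=410 > ρ²=39 → inactive
o4: d²=25 ≤ ρ²=39; F_rep = 25·(-3,4)/25² = (-0.1200,0.1600)
F = F_att + ΣF_rep = (14.8800,-2.0900)
p' = p + 1/4·F = (-6.2800,-0.5225)

Fx=14.8800 Fy=-2.0900 x'=-6.2800 y'=-0.5225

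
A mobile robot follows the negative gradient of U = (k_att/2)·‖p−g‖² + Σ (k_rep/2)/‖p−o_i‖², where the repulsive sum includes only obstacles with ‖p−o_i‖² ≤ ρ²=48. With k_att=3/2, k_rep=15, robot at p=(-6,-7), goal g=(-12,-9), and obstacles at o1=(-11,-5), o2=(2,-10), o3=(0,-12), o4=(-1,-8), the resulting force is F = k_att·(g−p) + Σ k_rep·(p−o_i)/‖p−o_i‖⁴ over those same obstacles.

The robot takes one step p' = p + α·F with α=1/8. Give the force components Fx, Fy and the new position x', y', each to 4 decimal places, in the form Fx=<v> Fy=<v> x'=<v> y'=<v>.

F_att = 3/2·(g−p) = 3/2·(-6,-2) = (-9.0000,-3.0000)
o1: d²=29 ≤ ρ²=48; F_rep = 15·(5,-2)/29² = (0.0892,-0.0357)
o2: d²=73 > ρ²=48 → inactive
o3: d²=61 > ρ²=48 → inactive
o4: d²=26 ≤ ρ²=48; F_rep = 15·(-5,1)/26² = (-0.1109,0.0222)
F = F_att + ΣF_rep = (-9.0218,-3.0135)
p' = p + 1/8·F = (-7.1277,-7.3767)

Fx=-9.0218 Fy=-3.0135 x'=-7.1277 y'=-7.3767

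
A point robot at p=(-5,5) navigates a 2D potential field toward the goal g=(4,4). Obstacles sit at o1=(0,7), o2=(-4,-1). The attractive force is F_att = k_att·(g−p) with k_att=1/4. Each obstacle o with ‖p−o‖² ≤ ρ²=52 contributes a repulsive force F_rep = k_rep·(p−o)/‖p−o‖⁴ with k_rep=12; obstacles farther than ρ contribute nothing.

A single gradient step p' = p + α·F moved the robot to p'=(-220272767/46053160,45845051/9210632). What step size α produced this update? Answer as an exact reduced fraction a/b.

F_att = 1/4·(g−p) = 1/4·(9,-1) = (2.2500,-0.2500)
o1: d²=29 ≤ ρ²=52; F_rep = 12·(-5,-2)/29² = (-0.0713,-0.0285)
o2: d²=37 ≤ ρ²=52; F_rep = 12·(-1,6)/37² = (-0.0088,0.0526)
F = F_att + ΣF_rep = (2.1699,-0.2259)
Δp = p'−p = (0.2170,-0.0226); α = Δx/Fx = (9993033/46053160) / (9993033/4605316) = 1/10
check: Δy/Fy = (-208109/9210632) / (-1040545/4605316) = 1/10 ✓

α = 1/10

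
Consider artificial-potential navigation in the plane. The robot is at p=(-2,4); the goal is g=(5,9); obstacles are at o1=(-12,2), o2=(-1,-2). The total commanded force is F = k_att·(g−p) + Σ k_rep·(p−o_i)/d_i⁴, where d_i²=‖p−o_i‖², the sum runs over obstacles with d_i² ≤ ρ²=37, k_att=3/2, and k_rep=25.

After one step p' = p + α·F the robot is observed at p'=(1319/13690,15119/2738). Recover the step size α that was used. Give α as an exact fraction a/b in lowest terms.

α = 1/5

F_att = 3/2·(g−p) = 3/2·(7,5) = (10.5000,7.5000)
o1: d²=104 > ρ²=37 → inactive
o2: d²=37 ≤ ρ²=37; F_rep = 25·(-1,6)/37² = (-0.0183,0.1096)
F = F_att + ΣF_rep = (10.4817,7.6096)
Δp = p'−p = (2.0963,1.5219); α = Δx/Fx = (28699/13690) / (28699/2738) = 1/5
check: Δy/Fy = (4167/2738) / (20835/2738) = 1/5 ✓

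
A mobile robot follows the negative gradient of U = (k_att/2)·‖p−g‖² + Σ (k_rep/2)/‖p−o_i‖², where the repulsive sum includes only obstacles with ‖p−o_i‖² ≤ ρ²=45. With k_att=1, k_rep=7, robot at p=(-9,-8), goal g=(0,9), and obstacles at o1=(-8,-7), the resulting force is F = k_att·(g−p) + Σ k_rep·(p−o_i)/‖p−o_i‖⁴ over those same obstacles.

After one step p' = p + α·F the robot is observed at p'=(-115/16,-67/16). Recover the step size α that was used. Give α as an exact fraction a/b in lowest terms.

α = 1/4

F_att = 1·(g−p) = 1·(9,17) = (9.0000,17.0000)
o1: d²=2 ≤ ρ²=45; F_rep = 7·(-1,-1)/2² = (-1.7500,-1.7500)
F = F_att + ΣF_rep = (7.2500,15.2500)
Δp = p'−p = (1.8125,3.8125); α = Δx/Fx = (29/16) / (29/4) = 1/4
check: Δy/Fy = (61/16) / (61/4) = 1/4 ✓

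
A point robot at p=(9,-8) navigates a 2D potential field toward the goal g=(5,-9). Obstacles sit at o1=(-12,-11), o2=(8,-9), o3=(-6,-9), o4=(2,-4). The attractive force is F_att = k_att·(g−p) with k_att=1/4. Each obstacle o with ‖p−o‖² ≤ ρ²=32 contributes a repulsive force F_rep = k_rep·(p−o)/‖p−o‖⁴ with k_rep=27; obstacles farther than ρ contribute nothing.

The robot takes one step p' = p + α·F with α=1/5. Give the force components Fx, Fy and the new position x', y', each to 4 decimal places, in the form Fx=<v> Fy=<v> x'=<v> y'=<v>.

F_att = 1/4·(g−p) = 1/4·(-4,-1) = (-1.0000,-0.2500)
o1: d²=450 > ρ²=32 → inactive
o2: d²=2 ≤ ρ²=32; F_rep = 27·(1,1)/2² = (6.7500,6.7500)
o3: d²=226 > ρ²=32 → inactive
o4: d²=65 > ρ²=32 → inactive
F = F_att + ΣF_rep = (5.7500,6.5000)
p' = p + 1/5·F = (10.1500,-6.7000)

Fx=5.7500 Fy=6.5000 x'=10.1500 y'=-6.7000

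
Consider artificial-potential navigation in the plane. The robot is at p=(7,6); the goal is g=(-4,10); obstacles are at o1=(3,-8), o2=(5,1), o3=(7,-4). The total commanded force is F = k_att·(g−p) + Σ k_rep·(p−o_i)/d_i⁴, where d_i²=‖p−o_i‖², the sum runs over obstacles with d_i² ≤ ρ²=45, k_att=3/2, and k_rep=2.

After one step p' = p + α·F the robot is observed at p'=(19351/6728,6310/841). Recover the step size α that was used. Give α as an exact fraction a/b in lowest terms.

α = 1/4

F_att = 3/2·(g−p) = 3/2·(-11,4) = (-16.5000,6.0000)
o1: d²=212 > ρ²=45 → inactive
o2: d²=29 ≤ ρ²=45; F_rep = 2·(2,5)/29² = (0.0048,0.0119)
o3: d²=100 > ρ²=45 → inactive
F = F_att + ΣF_rep = (-16.4952,6.0119)
Δp = p'−p = (-4.1238,1.5030); α = Δx/Fx = (-27745/6728) / (-27745/1682) = 1/4
check: Δy/Fy = (1264/841) / (5056/841) = 1/4 ✓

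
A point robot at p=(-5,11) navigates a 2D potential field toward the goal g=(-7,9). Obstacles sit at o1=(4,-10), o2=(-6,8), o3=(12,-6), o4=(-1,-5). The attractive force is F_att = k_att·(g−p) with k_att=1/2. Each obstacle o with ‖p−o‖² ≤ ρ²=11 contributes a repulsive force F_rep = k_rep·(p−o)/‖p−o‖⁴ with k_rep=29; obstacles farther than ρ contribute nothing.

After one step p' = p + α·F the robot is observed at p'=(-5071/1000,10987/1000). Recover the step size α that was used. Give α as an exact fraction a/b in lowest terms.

F_att = 1/2·(g−p) = 1/2·(-2,-2) = (-1.0000,-1.0000)
o1: d²=522 > ρ²=11 → inactive
o2: d²=10 ≤ ρ²=11; F_rep = 29·(1,3)/10² = (0.2900,0.8700)
o3: d²=578 > ρ²=11 → inactive
o4: d²=272 > ρ²=11 → inactive
F = F_att + ΣF_rep = (-0.7100,-0.1300)
Δp = p'−p = (-0.0710,-0.0130); α = Δx/Fx = (-71/1000) / (-71/100) = 1/10
check: Δy/Fy = (-13/1000) / (-13/100) = 1/10 ✓

α = 1/10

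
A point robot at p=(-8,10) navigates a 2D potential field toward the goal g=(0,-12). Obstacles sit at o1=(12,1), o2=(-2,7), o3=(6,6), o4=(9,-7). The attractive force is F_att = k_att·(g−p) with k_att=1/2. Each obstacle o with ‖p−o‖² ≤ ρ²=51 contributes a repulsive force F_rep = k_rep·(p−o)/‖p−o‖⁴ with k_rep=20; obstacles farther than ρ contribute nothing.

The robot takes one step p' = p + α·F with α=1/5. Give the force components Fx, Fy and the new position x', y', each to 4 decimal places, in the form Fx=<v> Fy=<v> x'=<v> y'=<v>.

Fx=3.9407 Fy=-10.9704 x'=-7.2119 y'=7.8059

F_att = 1/2·(g−p) = 1/2·(8,-22) = (4.0000,-11.0000)
o1: d²=481 > ρ²=51 → inactive
o2: d²=45 ≤ ρ²=51; F_rep = 20·(-6,3)/45² = (-0.0593,0.0296)
o3: d²=212 > ρ²=51 → inactive
o4: d²=578 > ρ²=51 → inactive
F = F_att + ΣF_rep = (3.9407,-10.9704)
p' = p + 1/5·F = (-7.2119,7.8059)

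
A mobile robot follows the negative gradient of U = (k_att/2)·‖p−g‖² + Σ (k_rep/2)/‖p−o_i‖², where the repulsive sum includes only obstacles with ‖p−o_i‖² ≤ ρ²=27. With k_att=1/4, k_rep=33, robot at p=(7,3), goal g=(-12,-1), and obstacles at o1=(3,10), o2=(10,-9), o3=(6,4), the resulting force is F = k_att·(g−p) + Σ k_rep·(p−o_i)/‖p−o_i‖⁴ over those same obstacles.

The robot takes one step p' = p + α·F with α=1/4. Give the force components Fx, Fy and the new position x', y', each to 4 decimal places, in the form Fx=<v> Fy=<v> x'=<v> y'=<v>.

F_att = 1/4·(g−p) = 1/4·(-19,-4) = (-4.7500,-1.0000)
o1: d²=65 > ρ²=27 → inactive
o2: d²=153 > ρ²=27 → inactive
o3: d²=2 ≤ ρ²=27; F_rep = 33·(1,-1)/2² = (8.2500,-8.2500)
F = F_att + ΣF_rep = (3.5000,-9.2500)
p' = p + 1/4·F = (7.8750,0.6875)

Fx=3.5000 Fy=-9.2500 x'=7.8750 y'=0.6875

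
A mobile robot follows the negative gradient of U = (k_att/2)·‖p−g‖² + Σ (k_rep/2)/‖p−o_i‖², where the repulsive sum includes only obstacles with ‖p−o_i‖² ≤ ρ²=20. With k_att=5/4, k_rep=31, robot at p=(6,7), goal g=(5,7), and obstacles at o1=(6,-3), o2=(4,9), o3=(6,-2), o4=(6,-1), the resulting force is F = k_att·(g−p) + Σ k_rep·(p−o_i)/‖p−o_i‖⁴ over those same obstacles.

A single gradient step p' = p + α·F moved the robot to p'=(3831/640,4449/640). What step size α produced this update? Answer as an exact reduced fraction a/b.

α = 1/20

F_att = 5/4·(g−p) = 5/4·(-1,0) = (-1.2500,0.0000)
o1: d²=100 > ρ²=20 → inactive
o2: d²=8 ≤ ρ²=20; F_rep = 31·(2,-2)/8² = (0.9688,-0.9688)
o3: d²=81 > ρ²=20 → inactive
o4: d²=64 > ρ²=20 → inactive
F = F_att + ΣF_rep = (-0.2812,-0.9688)
Δp = p'−p = (-0.0141,-0.0484); α = Δx/Fx = (-9/640) / (-9/32) = 1/20
check: Δy/Fy = (-31/640) / (-31/32) = 1/20 ✓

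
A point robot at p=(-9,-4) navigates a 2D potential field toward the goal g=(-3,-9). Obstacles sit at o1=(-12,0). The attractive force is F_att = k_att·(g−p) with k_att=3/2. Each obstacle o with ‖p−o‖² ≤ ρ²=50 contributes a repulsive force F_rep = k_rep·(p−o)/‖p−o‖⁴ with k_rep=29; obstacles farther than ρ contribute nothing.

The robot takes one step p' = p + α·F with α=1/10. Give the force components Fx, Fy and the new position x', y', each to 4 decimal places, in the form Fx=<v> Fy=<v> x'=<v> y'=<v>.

Fx=9.1392 Fy=-7.6856 x'=-8.0861 y'=-4.7686

F_att = 3/2·(g−p) = 3/2·(6,-5) = (9.0000,-7.5000)
o1: d²=25 ≤ ρ²=50; F_rep = 29·(3,-4)/25² = (0.1392,-0.1856)
F = F_att + ΣF_rep = (9.1392,-7.6856)
p' = p + 1/10·F = (-8.0861,-4.7686)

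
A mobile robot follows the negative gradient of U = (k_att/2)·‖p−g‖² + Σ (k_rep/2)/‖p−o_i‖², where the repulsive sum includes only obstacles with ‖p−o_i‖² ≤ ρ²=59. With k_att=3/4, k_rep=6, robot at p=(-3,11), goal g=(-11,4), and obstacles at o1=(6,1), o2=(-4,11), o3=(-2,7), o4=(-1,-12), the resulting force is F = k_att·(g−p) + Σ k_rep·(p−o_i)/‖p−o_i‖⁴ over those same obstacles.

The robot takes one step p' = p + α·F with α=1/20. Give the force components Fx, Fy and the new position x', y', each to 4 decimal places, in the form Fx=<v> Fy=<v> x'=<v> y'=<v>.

Fx=-0.0208 Fy=-5.1670 x'=-3.0010 y'=10.7417

F_att = 3/4·(g−p) = 3/4·(-8,-7) = (-6.0000,-5.2500)
o1: d²=181 > ρ²=59 → inactive
o2: d²=1 ≤ ρ²=59; F_rep = 6·(1,0)/1² = (6.0000,0.0000)
o3: d²=17 ≤ ρ²=59; F_rep = 6·(-1,4)/17² = (-0.0208,0.0830)
o4: d²=533 > ρ²=59 → inactive
F = F_att + ΣF_rep = (-0.0208,-5.1670)
p' = p + 1/20·F = (-3.0010,10.7417)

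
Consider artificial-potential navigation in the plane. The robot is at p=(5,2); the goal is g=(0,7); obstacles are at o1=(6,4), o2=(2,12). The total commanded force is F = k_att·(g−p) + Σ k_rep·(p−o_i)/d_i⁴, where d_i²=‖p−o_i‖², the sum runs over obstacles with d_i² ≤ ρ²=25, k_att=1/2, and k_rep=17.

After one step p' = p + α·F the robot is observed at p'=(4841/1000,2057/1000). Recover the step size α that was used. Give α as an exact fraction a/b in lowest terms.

F_att = 1/2·(g−p) = 1/2·(-5,5) = (-2.5000,2.5000)
o1: d²=5 ≤ ρ²=25; F_rep = 17·(-1,-2)/5² = (-0.6800,-1.3600)
o2: d²=109 > ρ²=25 → inactive
F = F_att + ΣF_rep = (-3.1800,1.1400)
Δp = p'−p = (-0.1590,0.0570); α = Δx/Fx = (-159/1000) / (-159/50) = 1/20
check: Δy/Fy = (57/1000) / (57/50) = 1/20 ✓

α = 1/20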